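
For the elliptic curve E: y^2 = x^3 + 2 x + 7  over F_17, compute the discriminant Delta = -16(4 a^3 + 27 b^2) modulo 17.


4 a^3 + 27 b^2 = 4*2^3 + 27*7^2 = 32 + 1323 = 1355
Delta = -16 * (1355) = -21680
Delta mod 17 = 12

Delta = 12 (mod 17)


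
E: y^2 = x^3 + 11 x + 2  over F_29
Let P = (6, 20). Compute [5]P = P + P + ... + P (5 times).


k = 5 = 101_2 (binary, LSB first: 101)
Double-and-add from P = (6, 20):
  bit 0 = 1: acc = O + (6, 20) = (6, 20)
  bit 1 = 0: acc unchanged = (6, 20)
  bit 2 = 1: acc = (6, 20) + (19, 9) = (3, 2)

5P = (3, 2)


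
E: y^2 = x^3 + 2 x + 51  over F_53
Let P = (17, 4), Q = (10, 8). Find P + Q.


P != Q, so use the chord formula.
s = (y2 - y1) / (x2 - x1) = (4) / (46) mod 53 = 7
x3 = s^2 - x1 - x2 mod 53 = 7^2 - 17 - 10 = 22
y3 = s (x1 - x3) - y1 mod 53 = 7 * (17 - 22) - 4 = 14

P + Q = (22, 14)


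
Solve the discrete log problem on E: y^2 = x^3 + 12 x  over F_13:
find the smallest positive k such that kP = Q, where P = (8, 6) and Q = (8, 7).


Enumerate multiples of P until we hit Q = (8, 7):
  1P = (8, 6)
  2P = (0, 0)
  3P = (8, 7)
Match found at i = 3.

k = 3


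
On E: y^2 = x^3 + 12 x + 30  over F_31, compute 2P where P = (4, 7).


Doubling: s = (3 x1^2 + a) / (2 y1)
s = (3*4^2 + 12) / (2*7) mod 31 = 22
x3 = s^2 - 2 x1 mod 31 = 22^2 - 2*4 = 11
y3 = s (x1 - x3) - y1 mod 31 = 22 * (4 - 11) - 7 = 25

2P = (11, 25)


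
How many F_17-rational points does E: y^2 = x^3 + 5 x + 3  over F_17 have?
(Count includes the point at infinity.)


For each x in F_17, count y with y^2 = x^3 + 5 x + 3 mod 17:
  x = 1: RHS = 9, y in [3, 14]  -> 2 point(s)
  x = 2: RHS = 4, y in [2, 15]  -> 2 point(s)
  x = 4: RHS = 2, y in [6, 11]  -> 2 point(s)
  x = 5: RHS = 0, y in [0]  -> 1 point(s)
  x = 10: RHS = 16, y in [4, 13]  -> 2 point(s)
  x = 13: RHS = 4, y in [2, 15]  -> 2 point(s)
  x = 15: RHS = 2, y in [6, 11]  -> 2 point(s)
Affine points: 13. Add the point at infinity: total = 14.

#E(F_17) = 14


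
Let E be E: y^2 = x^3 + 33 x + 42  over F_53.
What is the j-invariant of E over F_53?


Delta = -16(4 a^3 + 27 b^2) mod 53 = 6
-1728 * (4 a)^3 = -1728 * (4*33)^3 mod 53 = 4
j = 4 * 6^(-1) mod 53 = 36

j = 36 (mod 53)


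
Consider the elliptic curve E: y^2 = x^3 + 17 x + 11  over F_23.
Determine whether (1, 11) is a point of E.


Check whether y^2 = x^3 + 17 x + 11 (mod 23) for (x, y) = (1, 11).
LHS: y^2 = 11^2 mod 23 = 6
RHS: x^3 + 17 x + 11 = 1^3 + 17*1 + 11 mod 23 = 6
LHS = RHS

Yes, on the curve


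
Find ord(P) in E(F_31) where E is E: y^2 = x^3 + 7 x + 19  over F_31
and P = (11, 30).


Compute successive multiples of P until we hit O:
  1P = (11, 30)
  2P = (10, 2)
  3P = (19, 25)
  4P = (29, 20)
  5P = (7, 16)
  6P = (2, 17)
  7P = (22, 23)
  8P = (23, 3)
  ... (continuing to 39P)
  39P = O

ord(P) = 39


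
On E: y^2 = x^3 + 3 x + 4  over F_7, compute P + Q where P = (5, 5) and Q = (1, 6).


P != Q, so use the chord formula.
s = (y2 - y1) / (x2 - x1) = (1) / (3) mod 7 = 5
x3 = s^2 - x1 - x2 mod 7 = 5^2 - 5 - 1 = 5
y3 = s (x1 - x3) - y1 mod 7 = 5 * (5 - 5) - 5 = 2

P + Q = (5, 2)


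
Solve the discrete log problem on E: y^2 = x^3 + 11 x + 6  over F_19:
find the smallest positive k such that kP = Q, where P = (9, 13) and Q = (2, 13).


Enumerate multiples of P until we hit Q = (2, 13):
  1P = (9, 13)
  2P = (2, 13)
Match found at i = 2.

k = 2


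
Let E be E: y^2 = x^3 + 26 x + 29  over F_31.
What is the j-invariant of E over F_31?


Delta = -16(4 a^3 + 27 b^2) mod 31 = 10
-1728 * (4 a)^3 = -1728 * (4*26)^3 mod 31 = 15
j = 15 * 10^(-1) mod 31 = 17

j = 17 (mod 31)


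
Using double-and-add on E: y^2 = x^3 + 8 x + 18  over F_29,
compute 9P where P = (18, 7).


k = 9 = 1001_2 (binary, LSB first: 1001)
Double-and-add from P = (18, 7):
  bit 0 = 1: acc = O + (18, 7) = (18, 7)
  bit 1 = 0: acc unchanged = (18, 7)
  bit 2 = 0: acc unchanged = (18, 7)
  bit 3 = 1: acc = (18, 7) + (21, 14) = (18, 22)

9P = (18, 22)


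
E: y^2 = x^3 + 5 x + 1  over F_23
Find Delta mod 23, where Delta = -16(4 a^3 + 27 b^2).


4 a^3 + 27 b^2 = 4*5^3 + 27*1^2 = 500 + 27 = 527
Delta = -16 * (527) = -8432
Delta mod 23 = 9

Delta = 9 (mod 23)


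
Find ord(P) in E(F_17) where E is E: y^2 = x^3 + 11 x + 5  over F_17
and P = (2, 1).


Compute successive multiples of P until we hit O:
  1P = (2, 1)
  2P = (5, 7)
  3P = (14, 9)
  4P = (9, 0)
  5P = (14, 8)
  6P = (5, 10)
  7P = (2, 16)
  8P = O

ord(P) = 8


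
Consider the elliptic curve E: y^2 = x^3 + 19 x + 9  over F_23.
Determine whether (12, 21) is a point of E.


Check whether y^2 = x^3 + 19 x + 9 (mod 23) for (x, y) = (12, 21).
LHS: y^2 = 21^2 mod 23 = 4
RHS: x^3 + 19 x + 9 = 12^3 + 19*12 + 9 mod 23 = 10
LHS != RHS

No, not on the curve


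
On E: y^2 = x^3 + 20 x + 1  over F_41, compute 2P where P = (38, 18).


Doubling: s = (3 x1^2 + a) / (2 y1)
s = (3*38^2 + 20) / (2*18) mod 41 = 7
x3 = s^2 - 2 x1 mod 41 = 7^2 - 2*38 = 14
y3 = s (x1 - x3) - y1 mod 41 = 7 * (38 - 14) - 18 = 27

2P = (14, 27)


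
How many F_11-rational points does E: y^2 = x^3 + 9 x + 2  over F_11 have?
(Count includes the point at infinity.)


For each x in F_11, count y with y^2 = x^3 + 9 x + 2 mod 11:
  x = 1: RHS = 1, y in [1, 10]  -> 2 point(s)
  x = 3: RHS = 1, y in [1, 10]  -> 2 point(s)
  x = 4: RHS = 3, y in [5, 6]  -> 2 point(s)
  x = 7: RHS = 1, y in [1, 10]  -> 2 point(s)
  x = 8: RHS = 3, y in [5, 6]  -> 2 point(s)
  x = 9: RHS = 9, y in [3, 8]  -> 2 point(s)
  x = 10: RHS = 3, y in [5, 6]  -> 2 point(s)
Affine points: 14. Add the point at infinity: total = 15.

#E(F_11) = 15


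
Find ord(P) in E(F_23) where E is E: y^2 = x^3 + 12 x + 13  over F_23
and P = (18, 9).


Compute successive multiples of P until we hit O:
  1P = (18, 9)
  2P = (11, 21)
  3P = (19, 19)
  4P = (17, 1)
  5P = (6, 18)
  6P = (1, 7)
  7P = (22, 0)
  8P = (1, 16)
  ... (continuing to 14P)
  14P = O

ord(P) = 14


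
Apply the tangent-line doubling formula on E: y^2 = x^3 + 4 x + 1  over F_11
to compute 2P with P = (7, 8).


Doubling: s = (3 x1^2 + a) / (2 y1)
s = (3*7^2 + 4) / (2*8) mod 11 = 6
x3 = s^2 - 2 x1 mod 11 = 6^2 - 2*7 = 0
y3 = s (x1 - x3) - y1 mod 11 = 6 * (7 - 0) - 8 = 1

2P = (0, 1)


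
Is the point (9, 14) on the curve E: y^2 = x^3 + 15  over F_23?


Check whether y^2 = x^3 + 0 x + 15 (mod 23) for (x, y) = (9, 14).
LHS: y^2 = 14^2 mod 23 = 12
RHS: x^3 + 0 x + 15 = 9^3 + 0*9 + 15 mod 23 = 8
LHS != RHS

No, not on the curve


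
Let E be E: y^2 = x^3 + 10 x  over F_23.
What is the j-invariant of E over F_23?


Delta = -16(4 a^3 + 27 b^2) mod 23 = 9
-1728 * (4 a)^3 = -1728 * (4*10)^3 mod 23 = 4
j = 4 * 9^(-1) mod 23 = 3

j = 3 (mod 23)


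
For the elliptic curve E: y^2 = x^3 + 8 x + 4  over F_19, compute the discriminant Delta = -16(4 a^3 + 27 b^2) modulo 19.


4 a^3 + 27 b^2 = 4*8^3 + 27*4^2 = 2048 + 432 = 2480
Delta = -16 * (2480) = -39680
Delta mod 19 = 11

Delta = 11 (mod 19)


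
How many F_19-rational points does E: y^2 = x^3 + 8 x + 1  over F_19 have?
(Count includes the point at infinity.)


For each x in F_19, count y with y^2 = x^3 + 8 x + 1 mod 19:
  x = 0: RHS = 1, y in [1, 18]  -> 2 point(s)
  x = 2: RHS = 6, y in [5, 14]  -> 2 point(s)
  x = 7: RHS = 1, y in [1, 18]  -> 2 point(s)
  x = 8: RHS = 7, y in [8, 11]  -> 2 point(s)
  x = 9: RHS = 4, y in [2, 17]  -> 2 point(s)
  x = 10: RHS = 17, y in [6, 13]  -> 2 point(s)
  x = 12: RHS = 1, y in [1, 18]  -> 2 point(s)
  x = 14: RHS = 7, y in [8, 11]  -> 2 point(s)
  x = 15: RHS = 0, y in [0]  -> 1 point(s)
  x = 16: RHS = 7, y in [8, 11]  -> 2 point(s)
  x = 18: RHS = 11, y in [7, 12]  -> 2 point(s)
Affine points: 21. Add the point at infinity: total = 22.

#E(F_19) = 22


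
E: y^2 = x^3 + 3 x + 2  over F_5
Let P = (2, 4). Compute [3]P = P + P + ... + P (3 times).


k = 3 = 11_2 (binary, LSB first: 11)
Double-and-add from P = (2, 4):
  bit 0 = 1: acc = O + (2, 4) = (2, 4)
  bit 1 = 1: acc = (2, 4) + (1, 1) = (1, 4)

3P = (1, 4)


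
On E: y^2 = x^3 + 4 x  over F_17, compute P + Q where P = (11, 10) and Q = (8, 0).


P != Q, so use the chord formula.
s = (y2 - y1) / (x2 - x1) = (7) / (14) mod 17 = 9
x3 = s^2 - x1 - x2 mod 17 = 9^2 - 11 - 8 = 11
y3 = s (x1 - x3) - y1 mod 17 = 9 * (11 - 11) - 10 = 7

P + Q = (11, 7)


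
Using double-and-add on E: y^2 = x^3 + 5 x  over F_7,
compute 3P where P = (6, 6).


k = 3 = 11_2 (binary, LSB first: 11)
Double-and-add from P = (6, 6):
  bit 0 = 1: acc = O + (6, 6) = (6, 6)
  bit 1 = 1: acc = (6, 6) + (4, 0) = (6, 1)

3P = (6, 1)


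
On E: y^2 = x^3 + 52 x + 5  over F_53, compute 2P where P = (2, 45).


Doubling: s = (3 x1^2 + a) / (2 y1)
s = (3*2^2 + 52) / (2*45) mod 53 = 49
x3 = s^2 - 2 x1 mod 53 = 49^2 - 2*2 = 12
y3 = s (x1 - x3) - y1 mod 53 = 49 * (2 - 12) - 45 = 48

2P = (12, 48)


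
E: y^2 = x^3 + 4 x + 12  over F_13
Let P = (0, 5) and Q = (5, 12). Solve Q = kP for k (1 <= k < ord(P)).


Enumerate multiples of P until we hit Q = (5, 12):
  1P = (0, 5)
  2P = (9, 7)
  3P = (1, 2)
  4P = (8, 6)
  5P = (4, 1)
  6P = (10, 5)
  7P = (3, 8)
  8P = (11, 10)
  9P = (5, 1)
  10P = (5, 12)
Match found at i = 10.

k = 10


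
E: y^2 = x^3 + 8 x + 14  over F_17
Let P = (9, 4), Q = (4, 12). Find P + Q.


P != Q, so use the chord formula.
s = (y2 - y1) / (x2 - x1) = (8) / (12) mod 17 = 12
x3 = s^2 - x1 - x2 mod 17 = 12^2 - 9 - 4 = 12
y3 = s (x1 - x3) - y1 mod 17 = 12 * (9 - 12) - 4 = 11

P + Q = (12, 11)


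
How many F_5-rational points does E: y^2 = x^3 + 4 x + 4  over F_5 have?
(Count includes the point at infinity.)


For each x in F_5, count y with y^2 = x^3 + 4 x + 4 mod 5:
  x = 0: RHS = 4, y in [2, 3]  -> 2 point(s)
  x = 1: RHS = 4, y in [2, 3]  -> 2 point(s)
  x = 2: RHS = 0, y in [0]  -> 1 point(s)
  x = 4: RHS = 4, y in [2, 3]  -> 2 point(s)
Affine points: 7. Add the point at infinity: total = 8.

#E(F_5) = 8


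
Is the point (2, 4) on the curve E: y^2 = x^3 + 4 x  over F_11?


Check whether y^2 = x^3 + 4 x + 0 (mod 11) for (x, y) = (2, 4).
LHS: y^2 = 4^2 mod 11 = 5
RHS: x^3 + 4 x + 0 = 2^3 + 4*2 + 0 mod 11 = 5
LHS = RHS

Yes, on the curve


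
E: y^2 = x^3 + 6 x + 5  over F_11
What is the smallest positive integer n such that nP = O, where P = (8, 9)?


Compute successive multiples of P until we hit O:
  1P = (8, 9)
  2P = (6, 2)
  3P = (1, 10)
  4P = (0, 4)
  5P = (7, 4)
  6P = (10, 3)
  7P = (2, 6)
  8P = (4, 4)
  ... (continuing to 17P)
  17P = O

ord(P) = 17


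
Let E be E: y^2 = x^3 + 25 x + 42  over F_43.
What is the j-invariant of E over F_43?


Delta = -16(4 a^3 + 27 b^2) mod 43 = 6
-1728 * (4 a)^3 = -1728 * (4*25)^3 mod 43 = 21
j = 21 * 6^(-1) mod 43 = 25

j = 25 (mod 43)


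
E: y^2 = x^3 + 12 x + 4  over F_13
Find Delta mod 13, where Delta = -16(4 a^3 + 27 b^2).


4 a^3 + 27 b^2 = 4*12^3 + 27*4^2 = 6912 + 432 = 7344
Delta = -16 * (7344) = -117504
Delta mod 13 = 3

Delta = 3 (mod 13)


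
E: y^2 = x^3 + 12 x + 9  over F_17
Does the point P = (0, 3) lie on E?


Check whether y^2 = x^3 + 12 x + 9 (mod 17) for (x, y) = (0, 3).
LHS: y^2 = 3^2 mod 17 = 9
RHS: x^3 + 12 x + 9 = 0^3 + 12*0 + 9 mod 17 = 9
LHS = RHS

Yes, on the curve


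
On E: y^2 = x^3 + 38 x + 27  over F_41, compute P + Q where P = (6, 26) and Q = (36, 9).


P != Q, so use the chord formula.
s = (y2 - y1) / (x2 - x1) = (24) / (30) mod 41 = 9
x3 = s^2 - x1 - x2 mod 41 = 9^2 - 6 - 36 = 39
y3 = s (x1 - x3) - y1 mod 41 = 9 * (6 - 39) - 26 = 5

P + Q = (39, 5)


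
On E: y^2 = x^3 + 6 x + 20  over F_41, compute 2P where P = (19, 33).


Doubling: s = (3 x1^2 + a) / (2 y1)
s = (3*19^2 + 6) / (2*33) mod 41 = 37
x3 = s^2 - 2 x1 mod 41 = 37^2 - 2*19 = 19
y3 = s (x1 - x3) - y1 mod 41 = 37 * (19 - 19) - 33 = 8

2P = (19, 8)


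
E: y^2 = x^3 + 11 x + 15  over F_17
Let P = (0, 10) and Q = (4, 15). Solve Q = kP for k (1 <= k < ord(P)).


Enumerate multiples of P until we hit Q = (4, 15):
  1P = (0, 10)
  2P = (4, 15)
Match found at i = 2.

k = 2


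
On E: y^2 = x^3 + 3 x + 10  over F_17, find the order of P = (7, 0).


Compute successive multiples of P until we hit O:
  1P = (7, 0)
  2P = O

ord(P) = 2


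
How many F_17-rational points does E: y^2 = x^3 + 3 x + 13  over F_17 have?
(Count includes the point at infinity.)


For each x in F_17, count y with y^2 = x^3 + 3 x + 13 mod 17:
  x = 0: RHS = 13, y in [8, 9]  -> 2 point(s)
  x = 1: RHS = 0, y in [0]  -> 1 point(s)
  x = 3: RHS = 15, y in [7, 10]  -> 2 point(s)
  x = 4: RHS = 4, y in [2, 15]  -> 2 point(s)
  x = 5: RHS = 0, y in [0]  -> 1 point(s)
  x = 6: RHS = 9, y in [3, 14]  -> 2 point(s)
  x = 9: RHS = 4, y in [2, 15]  -> 2 point(s)
  x = 11: RHS = 0, y in [0]  -> 1 point(s)
  x = 12: RHS = 9, y in [3, 14]  -> 2 point(s)
  x = 15: RHS = 16, y in [4, 13]  -> 2 point(s)
  x = 16: RHS = 9, y in [3, 14]  -> 2 point(s)
Affine points: 19. Add the point at infinity: total = 20.

#E(F_17) = 20


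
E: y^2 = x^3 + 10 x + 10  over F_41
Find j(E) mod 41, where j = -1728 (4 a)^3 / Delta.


Delta = -16(4 a^3 + 27 b^2) mod 41 = 15
-1728 * (4 a)^3 = -1728 * (4*10)^3 mod 41 = 6
j = 6 * 15^(-1) mod 41 = 25

j = 25 (mod 41)


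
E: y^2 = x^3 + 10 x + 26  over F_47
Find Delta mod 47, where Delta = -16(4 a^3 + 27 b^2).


4 a^3 + 27 b^2 = 4*10^3 + 27*26^2 = 4000 + 18252 = 22252
Delta = -16 * (22252) = -356032
Delta mod 47 = 40

Delta = 40 (mod 47)


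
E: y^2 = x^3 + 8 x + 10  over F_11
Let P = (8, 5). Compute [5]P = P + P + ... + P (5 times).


k = 5 = 101_2 (binary, LSB first: 101)
Double-and-add from P = (8, 5):
  bit 0 = 1: acc = O + (8, 5) = (8, 5)
  bit 1 = 0: acc unchanged = (8, 5)
  bit 2 = 1: acc = (8, 5) + (2, 1) = (10, 1)

5P = (10, 1)


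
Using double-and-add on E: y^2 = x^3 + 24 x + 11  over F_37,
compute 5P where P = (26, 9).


k = 5 = 101_2 (binary, LSB first: 101)
Double-and-add from P = (26, 9):
  bit 0 = 1: acc = O + (26, 9) = (26, 9)
  bit 1 = 0: acc unchanged = (26, 9)
  bit 2 = 1: acc = (26, 9) + (8, 7) = (19, 0)

5P = (19, 0)


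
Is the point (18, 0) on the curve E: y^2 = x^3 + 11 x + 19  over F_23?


Check whether y^2 = x^3 + 11 x + 19 (mod 23) for (x, y) = (18, 0).
LHS: y^2 = 0^2 mod 23 = 0
RHS: x^3 + 11 x + 19 = 18^3 + 11*18 + 19 mod 23 = 0
LHS = RHS

Yes, on the curve


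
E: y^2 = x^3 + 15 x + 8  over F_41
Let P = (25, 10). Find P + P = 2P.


Doubling: s = (3 x1^2 + a) / (2 y1)
s = (3*25^2 + 15) / (2*10) mod 41 = 33
x3 = s^2 - 2 x1 mod 41 = 33^2 - 2*25 = 14
y3 = s (x1 - x3) - y1 mod 41 = 33 * (25 - 14) - 10 = 25

2P = (14, 25)


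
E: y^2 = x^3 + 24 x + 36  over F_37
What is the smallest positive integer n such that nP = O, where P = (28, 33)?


Compute successive multiples of P until we hit O:
  1P = (28, 33)
  2P = (19, 32)
  3P = (6, 27)
  4P = (15, 21)
  5P = (22, 1)
  6P = (36, 23)
  7P = (0, 6)
  8P = (18, 11)
  ... (continuing to 30P)
  30P = O

ord(P) = 30


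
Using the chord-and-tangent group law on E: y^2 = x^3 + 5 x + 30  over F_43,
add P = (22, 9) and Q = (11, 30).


P != Q, so use the chord formula.
s = (y2 - y1) / (x2 - x1) = (21) / (32) mod 43 = 2
x3 = s^2 - x1 - x2 mod 43 = 2^2 - 22 - 11 = 14
y3 = s (x1 - x3) - y1 mod 43 = 2 * (22 - 14) - 9 = 7

P + Q = (14, 7)


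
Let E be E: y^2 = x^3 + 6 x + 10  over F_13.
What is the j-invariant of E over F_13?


Delta = -16(4 a^3 + 27 b^2) mod 13 = 7
-1728 * (4 a)^3 = -1728 * (4*6)^3 mod 13 = 5
j = 5 * 7^(-1) mod 13 = 10

j = 10 (mod 13)


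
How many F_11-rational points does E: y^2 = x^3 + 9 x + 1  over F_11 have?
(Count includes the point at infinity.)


For each x in F_11, count y with y^2 = x^3 + 9 x + 1 mod 11:
  x = 0: RHS = 1, y in [1, 10]  -> 2 point(s)
  x = 1: RHS = 0, y in [0]  -> 1 point(s)
  x = 2: RHS = 5, y in [4, 7]  -> 2 point(s)
  x = 3: RHS = 0, y in [0]  -> 1 point(s)
  x = 7: RHS = 0, y in [0]  -> 1 point(s)
Affine points: 7. Add the point at infinity: total = 8.

#E(F_11) = 8


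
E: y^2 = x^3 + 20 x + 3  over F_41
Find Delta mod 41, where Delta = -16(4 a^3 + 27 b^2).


4 a^3 + 27 b^2 = 4*20^3 + 27*3^2 = 32000 + 243 = 32243
Delta = -16 * (32243) = -515888
Delta mod 41 = 15

Delta = 15 (mod 41)


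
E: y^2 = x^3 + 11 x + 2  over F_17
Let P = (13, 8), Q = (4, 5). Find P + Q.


P != Q, so use the chord formula.
s = (y2 - y1) / (x2 - x1) = (14) / (8) mod 17 = 6
x3 = s^2 - x1 - x2 mod 17 = 6^2 - 13 - 4 = 2
y3 = s (x1 - x3) - y1 mod 17 = 6 * (13 - 2) - 8 = 7

P + Q = (2, 7)


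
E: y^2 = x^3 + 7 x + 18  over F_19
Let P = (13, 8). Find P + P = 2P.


Doubling: s = (3 x1^2 + a) / (2 y1)
s = (3*13^2 + 7) / (2*8) mod 19 = 6
x3 = s^2 - 2 x1 mod 19 = 6^2 - 2*13 = 10
y3 = s (x1 - x3) - y1 mod 19 = 6 * (13 - 10) - 8 = 10

2P = (10, 10)


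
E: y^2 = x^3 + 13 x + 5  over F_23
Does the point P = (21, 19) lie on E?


Check whether y^2 = x^3 + 13 x + 5 (mod 23) for (x, y) = (21, 19).
LHS: y^2 = 19^2 mod 23 = 16
RHS: x^3 + 13 x + 5 = 21^3 + 13*21 + 5 mod 23 = 17
LHS != RHS

No, not on the curve


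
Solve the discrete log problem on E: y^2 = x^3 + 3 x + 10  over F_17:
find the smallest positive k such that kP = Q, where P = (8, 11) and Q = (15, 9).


Enumerate multiples of P until we hit Q = (15, 9):
  1P = (8, 11)
  2P = (9, 1)
  3P = (15, 8)
  4P = (15, 9)
Match found at i = 4.

k = 4


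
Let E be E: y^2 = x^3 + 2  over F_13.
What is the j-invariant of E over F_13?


Delta = -16(4 a^3 + 27 b^2) mod 13 = 1
-1728 * (4 a)^3 = -1728 * (4*0)^3 mod 13 = 0
j = 0 * 1^(-1) mod 13 = 0

j = 0 (mod 13)


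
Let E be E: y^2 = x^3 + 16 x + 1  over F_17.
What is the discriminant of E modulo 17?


4 a^3 + 27 b^2 = 4*16^3 + 27*1^2 = 16384 + 27 = 16411
Delta = -16 * (16411) = -262576
Delta mod 17 = 6

Delta = 6 (mod 17)


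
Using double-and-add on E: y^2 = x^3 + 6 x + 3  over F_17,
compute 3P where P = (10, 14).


k = 3 = 11_2 (binary, LSB first: 11)
Double-and-add from P = (10, 14):
  bit 0 = 1: acc = O + (10, 14) = (10, 14)
  bit 1 = 1: acc = (10, 14) + (14, 3) = (8, 6)

3P = (8, 6)


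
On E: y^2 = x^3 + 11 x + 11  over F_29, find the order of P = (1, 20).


Compute successive multiples of P until we hit O:
  1P = (1, 20)
  2P = (14, 3)
  3P = (20, 16)
  4P = (7, 24)
  5P = (15, 19)
  6P = (17, 6)
  7P = (24, 11)
  8P = (28, 12)
  ... (continuing to 29P)
  29P = O

ord(P) = 29


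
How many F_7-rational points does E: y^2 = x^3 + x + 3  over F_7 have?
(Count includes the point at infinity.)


For each x in F_7, count y with y^2 = x^3 + 1 x + 3 mod 7:
  x = 4: RHS = 1, y in [1, 6]  -> 2 point(s)
  x = 5: RHS = 0, y in [0]  -> 1 point(s)
  x = 6: RHS = 1, y in [1, 6]  -> 2 point(s)
Affine points: 5. Add the point at infinity: total = 6.

#E(F_7) = 6


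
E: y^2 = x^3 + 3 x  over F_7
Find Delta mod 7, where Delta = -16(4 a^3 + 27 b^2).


4 a^3 + 27 b^2 = 4*3^3 + 27*0^2 = 108 + 0 = 108
Delta = -16 * (108) = -1728
Delta mod 7 = 1

Delta = 1 (mod 7)


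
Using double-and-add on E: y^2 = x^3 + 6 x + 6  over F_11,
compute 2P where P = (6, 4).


k = 2 = 10_2 (binary, LSB first: 01)
Double-and-add from P = (6, 4):
  bit 0 = 0: acc unchanged = O
  bit 1 = 1: acc = O + (2, 9) = (2, 9)

2P = (2, 9)


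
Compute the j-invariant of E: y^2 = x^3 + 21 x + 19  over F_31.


Delta = -16(4 a^3 + 27 b^2) mod 31 = 25
-1728 * (4 a)^3 = -1728 * (4*21)^3 mod 31 = 27
j = 27 * 25^(-1) mod 31 = 11

j = 11 (mod 31)


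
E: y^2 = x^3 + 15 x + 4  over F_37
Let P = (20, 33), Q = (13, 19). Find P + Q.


P != Q, so use the chord formula.
s = (y2 - y1) / (x2 - x1) = (23) / (30) mod 37 = 2
x3 = s^2 - x1 - x2 mod 37 = 2^2 - 20 - 13 = 8
y3 = s (x1 - x3) - y1 mod 37 = 2 * (20 - 8) - 33 = 28

P + Q = (8, 28)


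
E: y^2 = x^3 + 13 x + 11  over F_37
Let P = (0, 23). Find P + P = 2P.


Doubling: s = (3 x1^2 + a) / (2 y1)
s = (3*0^2 + 13) / (2*23) mod 37 = 22
x3 = s^2 - 2 x1 mod 37 = 22^2 - 2*0 = 3
y3 = s (x1 - x3) - y1 mod 37 = 22 * (0 - 3) - 23 = 22

2P = (3, 22)


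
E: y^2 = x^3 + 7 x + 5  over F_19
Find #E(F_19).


For each x in F_19, count y with y^2 = x^3 + 7 x + 5 mod 19:
  x = 0: RHS = 5, y in [9, 10]  -> 2 point(s)
  x = 6: RHS = 16, y in [4, 15]  -> 2 point(s)
  x = 7: RHS = 17, y in [6, 13]  -> 2 point(s)
  x = 10: RHS = 11, y in [7, 12]  -> 2 point(s)
  x = 11: RHS = 7, y in [8, 11]  -> 2 point(s)
  x = 14: RHS = 16, y in [4, 15]  -> 2 point(s)
  x = 18: RHS = 16, y in [4, 15]  -> 2 point(s)
Affine points: 14. Add the point at infinity: total = 15.

#E(F_19) = 15


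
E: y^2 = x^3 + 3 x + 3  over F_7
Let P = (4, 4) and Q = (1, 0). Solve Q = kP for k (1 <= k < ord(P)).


Enumerate multiples of P until we hit Q = (1, 0):
  1P = (4, 4)
  2P = (3, 5)
  3P = (1, 0)
Match found at i = 3.

k = 3


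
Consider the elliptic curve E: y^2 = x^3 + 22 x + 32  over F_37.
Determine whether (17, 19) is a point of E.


Check whether y^2 = x^3 + 22 x + 32 (mod 37) for (x, y) = (17, 19).
LHS: y^2 = 19^2 mod 37 = 28
RHS: x^3 + 22 x + 32 = 17^3 + 22*17 + 32 mod 37 = 28
LHS = RHS

Yes, on the curve


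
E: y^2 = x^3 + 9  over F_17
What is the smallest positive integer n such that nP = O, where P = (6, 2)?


Compute successive multiples of P until we hit O:
  1P = (6, 2)
  2P = (3, 11)
  3P = (0, 14)
  4P = (15, 16)
  5P = (15, 1)
  6P = (0, 3)
  7P = (3, 6)
  8P = (6, 15)
  ... (continuing to 9P)
  9P = O

ord(P) = 9


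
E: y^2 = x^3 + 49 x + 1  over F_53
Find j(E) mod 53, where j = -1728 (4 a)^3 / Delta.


Delta = -16(4 a^3 + 27 b^2) mod 53 = 7
-1728 * (4 a)^3 = -1728 * (4*49)^3 mod 53 = 3
j = 3 * 7^(-1) mod 53 = 8

j = 8 (mod 53)


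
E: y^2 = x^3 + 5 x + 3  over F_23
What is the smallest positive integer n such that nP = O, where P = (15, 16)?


Compute successive multiples of P until we hit O:
  1P = (15, 16)
  2P = (9, 8)
  3P = (11, 20)
  4P = (21, 13)
  5P = (16, 19)
  6P = (1, 3)
  7P = (0, 16)
  8P = (8, 7)
  ... (continuing to 23P)
  23P = O

ord(P) = 23


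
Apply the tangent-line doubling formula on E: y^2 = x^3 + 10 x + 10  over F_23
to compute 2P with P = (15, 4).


Doubling: s = (3 x1^2 + a) / (2 y1)
s = (3*15^2 + 10) / (2*4) mod 23 = 8
x3 = s^2 - 2 x1 mod 23 = 8^2 - 2*15 = 11
y3 = s (x1 - x3) - y1 mod 23 = 8 * (15 - 11) - 4 = 5

2P = (11, 5)


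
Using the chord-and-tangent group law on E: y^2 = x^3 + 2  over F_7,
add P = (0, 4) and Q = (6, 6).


P != Q, so use the chord formula.
s = (y2 - y1) / (x2 - x1) = (2) / (6) mod 7 = 5
x3 = s^2 - x1 - x2 mod 7 = 5^2 - 0 - 6 = 5
y3 = s (x1 - x3) - y1 mod 7 = 5 * (0 - 5) - 4 = 6

P + Q = (5, 6)


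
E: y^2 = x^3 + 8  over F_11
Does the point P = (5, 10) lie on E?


Check whether y^2 = x^3 + 0 x + 8 (mod 11) for (x, y) = (5, 10).
LHS: y^2 = 10^2 mod 11 = 1
RHS: x^3 + 0 x + 8 = 5^3 + 0*5 + 8 mod 11 = 1
LHS = RHS

Yes, on the curve


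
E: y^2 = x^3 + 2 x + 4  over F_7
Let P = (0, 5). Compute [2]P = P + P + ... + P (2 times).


k = 2 = 10_2 (binary, LSB first: 01)
Double-and-add from P = (0, 5):
  bit 0 = 0: acc unchanged = O
  bit 1 = 1: acc = O + (2, 3) = (2, 3)

2P = (2, 3)


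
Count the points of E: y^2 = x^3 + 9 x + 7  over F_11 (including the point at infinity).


For each x in F_11, count y with y^2 = x^3 + 9 x + 7 mod 11:
  x = 2: RHS = 0, y in [0]  -> 1 point(s)
  x = 5: RHS = 1, y in [1, 10]  -> 2 point(s)
  x = 9: RHS = 3, y in [5, 6]  -> 2 point(s)
Affine points: 5. Add the point at infinity: total = 6.

#E(F_11) = 6


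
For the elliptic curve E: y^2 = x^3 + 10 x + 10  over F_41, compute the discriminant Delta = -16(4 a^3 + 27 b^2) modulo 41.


4 a^3 + 27 b^2 = 4*10^3 + 27*10^2 = 4000 + 2700 = 6700
Delta = -16 * (6700) = -107200
Delta mod 41 = 15

Delta = 15 (mod 41)


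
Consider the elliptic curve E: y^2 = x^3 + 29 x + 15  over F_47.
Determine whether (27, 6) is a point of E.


Check whether y^2 = x^3 + 29 x + 15 (mod 47) for (x, y) = (27, 6).
LHS: y^2 = 6^2 mod 47 = 36
RHS: x^3 + 29 x + 15 = 27^3 + 29*27 + 15 mod 47 = 36
LHS = RHS

Yes, on the curve


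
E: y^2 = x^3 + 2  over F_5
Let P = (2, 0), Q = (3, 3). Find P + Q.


P != Q, so use the chord formula.
s = (y2 - y1) / (x2 - x1) = (3) / (1) mod 5 = 3
x3 = s^2 - x1 - x2 mod 5 = 3^2 - 2 - 3 = 4
y3 = s (x1 - x3) - y1 mod 5 = 3 * (2 - 4) - 0 = 4

P + Q = (4, 4)


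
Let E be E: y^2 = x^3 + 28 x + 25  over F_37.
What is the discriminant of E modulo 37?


4 a^3 + 27 b^2 = 4*28^3 + 27*25^2 = 87808 + 16875 = 104683
Delta = -16 * (104683) = -1674928
Delta mod 37 = 25

Delta = 25 (mod 37)


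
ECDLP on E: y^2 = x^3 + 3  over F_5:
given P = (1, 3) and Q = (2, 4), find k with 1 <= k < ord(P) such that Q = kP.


Enumerate multiples of P until we hit Q = (2, 4):
  1P = (1, 3)
  2P = (2, 4)
Match found at i = 2.

k = 2


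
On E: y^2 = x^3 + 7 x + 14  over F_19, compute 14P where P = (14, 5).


k = 14 = 1110_2 (binary, LSB first: 0111)
Double-and-add from P = (14, 5):
  bit 0 = 0: acc unchanged = O
  bit 1 = 1: acc = O + (2, 6) = (2, 6)
  bit 2 = 1: acc = (2, 6) + (15, 13) = (6, 5)
  bit 3 = 1: acc = (6, 5) + (17, 12) = (3, 9)

14P = (3, 9)


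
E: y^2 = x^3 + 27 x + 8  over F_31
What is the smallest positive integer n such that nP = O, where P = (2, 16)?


Compute successive multiples of P until we hit O:
  1P = (2, 16)
  2P = (29, 16)
  3P = (0, 15)
  4P = (6, 13)
  5P = (10, 21)
  6P = (16, 14)
  7P = (1, 6)
  8P = (4, 26)
  ... (continuing to 35P)
  35P = O

ord(P) = 35


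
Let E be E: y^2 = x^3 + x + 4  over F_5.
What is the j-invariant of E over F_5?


Delta = -16(4 a^3 + 27 b^2) mod 5 = 4
-1728 * (4 a)^3 = -1728 * (4*1)^3 mod 5 = 3
j = 3 * 4^(-1) mod 5 = 2

j = 2 (mod 5)


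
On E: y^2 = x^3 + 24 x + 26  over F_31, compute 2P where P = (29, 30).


Doubling: s = (3 x1^2 + a) / (2 y1)
s = (3*29^2 + 24) / (2*30) mod 31 = 13
x3 = s^2 - 2 x1 mod 31 = 13^2 - 2*29 = 18
y3 = s (x1 - x3) - y1 mod 31 = 13 * (29 - 18) - 30 = 20

2P = (18, 20)


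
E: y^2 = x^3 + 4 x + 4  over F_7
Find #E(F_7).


For each x in F_7, count y with y^2 = x^3 + 4 x + 4 mod 7:
  x = 0: RHS = 4, y in [2, 5]  -> 2 point(s)
  x = 1: RHS = 2, y in [3, 4]  -> 2 point(s)
  x = 3: RHS = 1, y in [1, 6]  -> 2 point(s)
  x = 4: RHS = 0, y in [0]  -> 1 point(s)
  x = 5: RHS = 2, y in [3, 4]  -> 2 point(s)
Affine points: 9. Add the point at infinity: total = 10.

#E(F_7) = 10


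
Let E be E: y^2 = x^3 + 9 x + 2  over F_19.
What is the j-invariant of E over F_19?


Delta = -16(4 a^3 + 27 b^2) mod 19 = 9
-1728 * (4 a)^3 = -1728 * (4*9)^3 mod 19 = 11
j = 11 * 9^(-1) mod 19 = 16

j = 16 (mod 19)


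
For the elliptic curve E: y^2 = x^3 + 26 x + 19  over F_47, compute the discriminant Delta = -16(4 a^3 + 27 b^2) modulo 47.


4 a^3 + 27 b^2 = 4*26^3 + 27*19^2 = 70304 + 9747 = 80051
Delta = -16 * (80051) = -1280816
Delta mod 47 = 28

Delta = 28 (mod 47)


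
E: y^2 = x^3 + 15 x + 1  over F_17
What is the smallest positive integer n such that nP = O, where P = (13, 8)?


Compute successive multiples of P until we hit O:
  1P = (13, 8)
  2P = (16, 11)
  3P = (6, 16)
  4P = (0, 16)
  5P = (8, 2)
  6P = (9, 7)
  7P = (11, 1)
  8P = (1, 0)
  ... (continuing to 16P)
  16P = O

ord(P) = 16


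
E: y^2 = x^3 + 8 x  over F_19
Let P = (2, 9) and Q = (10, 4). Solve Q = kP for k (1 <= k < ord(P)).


Enumerate multiples of P until we hit Q = (10, 4):
  1P = (2, 9)
  2P = (16, 5)
  3P = (10, 15)
  4P = (4, 18)
  5P = (0, 0)
  6P = (4, 1)
  7P = (10, 4)
Match found at i = 7.

k = 7


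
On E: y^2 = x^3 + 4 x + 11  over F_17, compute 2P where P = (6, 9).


Doubling: s = (3 x1^2 + a) / (2 y1)
s = (3*6^2 + 4) / (2*9) mod 17 = 10
x3 = s^2 - 2 x1 mod 17 = 10^2 - 2*6 = 3
y3 = s (x1 - x3) - y1 mod 17 = 10 * (6 - 3) - 9 = 4

2P = (3, 4)


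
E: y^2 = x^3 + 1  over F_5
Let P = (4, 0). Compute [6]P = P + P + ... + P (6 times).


k = 6 = 110_2 (binary, LSB first: 011)
Double-and-add from P = (4, 0):
  bit 0 = 0: acc unchanged = O
  bit 1 = 1: acc = O + O = O
  bit 2 = 1: acc = O + O = O

6P = O


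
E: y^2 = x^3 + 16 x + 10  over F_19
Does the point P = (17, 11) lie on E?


Check whether y^2 = x^3 + 16 x + 10 (mod 19) for (x, y) = (17, 11).
LHS: y^2 = 11^2 mod 19 = 7
RHS: x^3 + 16 x + 10 = 17^3 + 16*17 + 10 mod 19 = 8
LHS != RHS

No, not on the curve


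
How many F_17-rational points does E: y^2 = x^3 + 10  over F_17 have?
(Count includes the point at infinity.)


For each x in F_17, count y with y^2 = x^3 + 0 x + 10 mod 17:
  x = 2: RHS = 1, y in [1, 16]  -> 2 point(s)
  x = 5: RHS = 16, y in [4, 13]  -> 2 point(s)
  x = 7: RHS = 13, y in [8, 9]  -> 2 point(s)
  x = 9: RHS = 8, y in [5, 12]  -> 2 point(s)
  x = 11: RHS = 15, y in [7, 10]  -> 2 point(s)
  x = 12: RHS = 4, y in [2, 15]  -> 2 point(s)
  x = 14: RHS = 0, y in [0]  -> 1 point(s)
  x = 15: RHS = 2, y in [6, 11]  -> 2 point(s)
  x = 16: RHS = 9, y in [3, 14]  -> 2 point(s)
Affine points: 17. Add the point at infinity: total = 18.

#E(F_17) = 18


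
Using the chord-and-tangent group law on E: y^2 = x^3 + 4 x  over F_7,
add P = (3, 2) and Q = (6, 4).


P != Q, so use the chord formula.
s = (y2 - y1) / (x2 - x1) = (2) / (3) mod 7 = 3
x3 = s^2 - x1 - x2 mod 7 = 3^2 - 3 - 6 = 0
y3 = s (x1 - x3) - y1 mod 7 = 3 * (3 - 0) - 2 = 0

P + Q = (0, 0)


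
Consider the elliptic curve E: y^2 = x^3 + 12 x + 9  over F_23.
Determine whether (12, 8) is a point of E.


Check whether y^2 = x^3 + 12 x + 9 (mod 23) for (x, y) = (12, 8).
LHS: y^2 = 8^2 mod 23 = 18
RHS: x^3 + 12 x + 9 = 12^3 + 12*12 + 9 mod 23 = 18
LHS = RHS

Yes, on the curve


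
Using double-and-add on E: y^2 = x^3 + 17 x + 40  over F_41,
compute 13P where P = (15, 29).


k = 13 = 1101_2 (binary, LSB first: 1011)
Double-and-add from P = (15, 29):
  bit 0 = 1: acc = O + (15, 29) = (15, 29)
  bit 1 = 0: acc unchanged = (15, 29)
  bit 2 = 1: acc = (15, 29) + (12, 39) = (16, 29)
  bit 3 = 1: acc = (16, 29) + (7, 25) = (2, 0)

13P = (2, 0)


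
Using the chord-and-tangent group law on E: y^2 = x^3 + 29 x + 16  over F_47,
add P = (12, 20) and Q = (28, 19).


P != Q, so use the chord formula.
s = (y2 - y1) / (x2 - x1) = (46) / (16) mod 47 = 44
x3 = s^2 - x1 - x2 mod 47 = 44^2 - 12 - 28 = 16
y3 = s (x1 - x3) - y1 mod 47 = 44 * (12 - 16) - 20 = 39

P + Q = (16, 39)


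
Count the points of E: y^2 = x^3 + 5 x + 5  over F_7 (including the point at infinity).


For each x in F_7, count y with y^2 = x^3 + 5 x + 5 mod 7:
  x = 1: RHS = 4, y in [2, 5]  -> 2 point(s)
  x = 2: RHS = 2, y in [3, 4]  -> 2 point(s)
  x = 5: RHS = 1, y in [1, 6]  -> 2 point(s)
Affine points: 6. Add the point at infinity: total = 7.

#E(F_7) = 7


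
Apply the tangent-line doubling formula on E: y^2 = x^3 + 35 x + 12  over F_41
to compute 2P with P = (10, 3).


Doubling: s = (3 x1^2 + a) / (2 y1)
s = (3*10^2 + 35) / (2*3) mod 41 = 8
x3 = s^2 - 2 x1 mod 41 = 8^2 - 2*10 = 3
y3 = s (x1 - x3) - y1 mod 41 = 8 * (10 - 3) - 3 = 12

2P = (3, 12)


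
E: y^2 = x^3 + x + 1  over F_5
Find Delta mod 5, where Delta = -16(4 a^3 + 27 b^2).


4 a^3 + 27 b^2 = 4*1^3 + 27*1^2 = 4 + 27 = 31
Delta = -16 * (31) = -496
Delta mod 5 = 4

Delta = 4 (mod 5)


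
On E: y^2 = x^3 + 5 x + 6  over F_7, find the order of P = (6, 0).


Compute successive multiples of P until we hit O:
  1P = (6, 0)
  2P = O

ord(P) = 2


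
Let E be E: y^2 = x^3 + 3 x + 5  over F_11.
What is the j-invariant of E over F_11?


Delta = -16(4 a^3 + 27 b^2) mod 11 = 1
-1728 * (4 a)^3 = -1728 * (4*3)^3 mod 11 = 10
j = 10 * 1^(-1) mod 11 = 10

j = 10 (mod 11)


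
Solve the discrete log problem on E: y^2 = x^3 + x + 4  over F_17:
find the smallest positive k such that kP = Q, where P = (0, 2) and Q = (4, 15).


Enumerate multiples of P until we hit Q = (4, 15):
  1P = (0, 2)
  2P = (16, 11)
  3P = (14, 5)
  4P = (4, 2)
  5P = (13, 15)
  6P = (5, 10)
  7P = (3, 0)
  8P = (5, 7)
  9P = (13, 2)
  10P = (4, 15)
Match found at i = 10.

k = 10


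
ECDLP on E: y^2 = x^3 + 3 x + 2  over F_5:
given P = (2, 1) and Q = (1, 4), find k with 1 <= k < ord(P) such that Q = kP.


Enumerate multiples of P until we hit Q = (1, 4):
  1P = (2, 1)
  2P = (1, 4)
Match found at i = 2.

k = 2


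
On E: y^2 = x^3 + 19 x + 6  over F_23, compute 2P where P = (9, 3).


Doubling: s = (3 x1^2 + a) / (2 y1)
s = (3*9^2 + 19) / (2*3) mod 23 = 13
x3 = s^2 - 2 x1 mod 23 = 13^2 - 2*9 = 13
y3 = s (x1 - x3) - y1 mod 23 = 13 * (9 - 13) - 3 = 14

2P = (13, 14)


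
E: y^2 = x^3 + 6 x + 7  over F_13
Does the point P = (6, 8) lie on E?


Check whether y^2 = x^3 + 6 x + 7 (mod 13) for (x, y) = (6, 8).
LHS: y^2 = 8^2 mod 13 = 12
RHS: x^3 + 6 x + 7 = 6^3 + 6*6 + 7 mod 13 = 12
LHS = RHS

Yes, on the curve


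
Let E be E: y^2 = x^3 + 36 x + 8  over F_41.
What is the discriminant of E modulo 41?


4 a^3 + 27 b^2 = 4*36^3 + 27*8^2 = 186624 + 1728 = 188352
Delta = -16 * (188352) = -3013632
Delta mod 41 = 32

Delta = 32 (mod 41)


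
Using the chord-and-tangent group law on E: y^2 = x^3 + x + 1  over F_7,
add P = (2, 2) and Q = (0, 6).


P != Q, so use the chord formula.
s = (y2 - y1) / (x2 - x1) = (4) / (5) mod 7 = 5
x3 = s^2 - x1 - x2 mod 7 = 5^2 - 2 - 0 = 2
y3 = s (x1 - x3) - y1 mod 7 = 5 * (2 - 2) - 2 = 5

P + Q = (2, 5)


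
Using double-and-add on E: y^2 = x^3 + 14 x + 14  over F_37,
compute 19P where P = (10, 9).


k = 19 = 10011_2 (binary, LSB first: 11001)
Double-and-add from P = (10, 9):
  bit 0 = 1: acc = O + (10, 9) = (10, 9)
  bit 1 = 1: acc = (10, 9) + (18, 20) = (8, 3)
  bit 2 = 0: acc unchanged = (8, 3)
  bit 3 = 0: acc unchanged = (8, 3)
  bit 4 = 1: acc = (8, 3) + (26, 34) = (36, 31)

19P = (36, 31)


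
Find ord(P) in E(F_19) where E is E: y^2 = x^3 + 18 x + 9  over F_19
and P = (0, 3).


Compute successive multiples of P until we hit O:
  1P = (0, 3)
  2P = (9, 8)
  3P = (15, 14)
  4P = (8, 0)
  5P = (15, 5)
  6P = (9, 11)
  7P = (0, 16)
  8P = O

ord(P) = 8


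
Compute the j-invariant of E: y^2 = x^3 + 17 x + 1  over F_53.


Delta = -16(4 a^3 + 27 b^2) mod 53 = 9
-1728 * (4 a)^3 = -1728 * (4*17)^3 mod 53 = 14
j = 14 * 9^(-1) mod 53 = 31

j = 31 (mod 53)


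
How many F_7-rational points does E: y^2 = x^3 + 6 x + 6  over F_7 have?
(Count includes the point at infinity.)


For each x in F_7, count y with y^2 = x^3 + 6 x + 6 mod 7:
  x = 3: RHS = 2, y in [3, 4]  -> 2 point(s)
  x = 5: RHS = 0, y in [0]  -> 1 point(s)
Affine points: 3. Add the point at infinity: total = 4.

#E(F_7) = 4


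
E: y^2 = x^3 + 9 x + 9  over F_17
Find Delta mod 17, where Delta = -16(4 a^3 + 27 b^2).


4 a^3 + 27 b^2 = 4*9^3 + 27*9^2 = 2916 + 2187 = 5103
Delta = -16 * (5103) = -81648
Delta mod 17 = 3

Delta = 3 (mod 17)


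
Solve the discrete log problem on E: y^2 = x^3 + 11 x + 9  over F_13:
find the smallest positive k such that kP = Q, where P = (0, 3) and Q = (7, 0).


Enumerate multiples of P until we hit Q = (7, 0):
  1P = (0, 3)
  2P = (3, 11)
  3P = (7, 0)
Match found at i = 3.

k = 3


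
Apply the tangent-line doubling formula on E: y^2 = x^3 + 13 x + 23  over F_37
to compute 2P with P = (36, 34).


Doubling: s = (3 x1^2 + a) / (2 y1)
s = (3*36^2 + 13) / (2*34) mod 37 = 22
x3 = s^2 - 2 x1 mod 37 = 22^2 - 2*36 = 5
y3 = s (x1 - x3) - y1 mod 37 = 22 * (36 - 5) - 34 = 19

2P = (5, 19)


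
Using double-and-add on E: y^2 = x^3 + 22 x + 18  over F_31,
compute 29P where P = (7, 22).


k = 29 = 11101_2 (binary, LSB first: 10111)
Double-and-add from P = (7, 22):
  bit 0 = 1: acc = O + (7, 22) = (7, 22)
  bit 1 = 0: acc unchanged = (7, 22)
  bit 2 = 1: acc = (7, 22) + (5, 25) = (29, 11)
  bit 3 = 1: acc = (29, 11) + (28, 24) = (19, 14)
  bit 4 = 1: acc = (19, 14) + (26, 0) = (21, 21)

29P = (21, 21)


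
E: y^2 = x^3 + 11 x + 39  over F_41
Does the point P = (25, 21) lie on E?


Check whether y^2 = x^3 + 11 x + 39 (mod 41) for (x, y) = (25, 21).
LHS: y^2 = 21^2 mod 41 = 31
RHS: x^3 + 11 x + 39 = 25^3 + 11*25 + 39 mod 41 = 31
LHS = RHS

Yes, on the curve


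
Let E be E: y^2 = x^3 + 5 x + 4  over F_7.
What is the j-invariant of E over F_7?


Delta = -16(4 a^3 + 27 b^2) mod 7 = 5
-1728 * (4 a)^3 = -1728 * (4*5)^3 mod 7 = 6
j = 6 * 5^(-1) mod 7 = 4

j = 4 (mod 7)


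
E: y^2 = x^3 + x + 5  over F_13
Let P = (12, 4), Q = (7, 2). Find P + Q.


P != Q, so use the chord formula.
s = (y2 - y1) / (x2 - x1) = (11) / (8) mod 13 = 3
x3 = s^2 - x1 - x2 mod 13 = 3^2 - 12 - 7 = 3
y3 = s (x1 - x3) - y1 mod 13 = 3 * (12 - 3) - 4 = 10

P + Q = (3, 10)


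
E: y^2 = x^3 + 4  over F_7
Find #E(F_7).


For each x in F_7, count y with y^2 = x^3 + 0 x + 4 mod 7:
  x = 0: RHS = 4, y in [2, 5]  -> 2 point(s)
Affine points: 2. Add the point at infinity: total = 3.

#E(F_7) = 3


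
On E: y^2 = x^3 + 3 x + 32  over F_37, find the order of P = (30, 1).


Compute successive multiples of P until we hit O:
  1P = (30, 1)
  2P = (15, 14)
  3P = (36, 19)
  4P = (17, 1)
  5P = (27, 36)
  6P = (1, 6)
  7P = (22, 4)
  8P = (10, 10)
  ... (continuing to 24P)
  24P = O

ord(P) = 24


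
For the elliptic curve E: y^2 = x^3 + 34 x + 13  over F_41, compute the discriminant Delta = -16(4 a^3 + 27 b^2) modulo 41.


4 a^3 + 27 b^2 = 4*34^3 + 27*13^2 = 157216 + 4563 = 161779
Delta = -16 * (161779) = -2588464
Delta mod 41 = 30

Delta = 30 (mod 41)


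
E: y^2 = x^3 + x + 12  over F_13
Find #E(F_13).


For each x in F_13, count y with y^2 = x^3 + 1 x + 12 mod 13:
  x = 0: RHS = 12, y in [5, 8]  -> 2 point(s)
  x = 1: RHS = 1, y in [1, 12]  -> 2 point(s)
  x = 2: RHS = 9, y in [3, 10]  -> 2 point(s)
  x = 3: RHS = 3, y in [4, 9]  -> 2 point(s)
  x = 5: RHS = 12, y in [5, 8]  -> 2 point(s)
  x = 6: RHS = 0, y in [0]  -> 1 point(s)
  x = 8: RHS = 12, y in [5, 8]  -> 2 point(s)
  x = 9: RHS = 9, y in [3, 10]  -> 2 point(s)
  x = 12: RHS = 10, y in [6, 7]  -> 2 point(s)
Affine points: 17. Add the point at infinity: total = 18.

#E(F_13) = 18


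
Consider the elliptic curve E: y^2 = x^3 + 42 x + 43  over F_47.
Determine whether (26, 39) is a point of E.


Check whether y^2 = x^3 + 42 x + 43 (mod 47) for (x, y) = (26, 39).
LHS: y^2 = 39^2 mod 47 = 17
RHS: x^3 + 42 x + 43 = 26^3 + 42*26 + 43 mod 47 = 5
LHS != RHS

No, not on the curve


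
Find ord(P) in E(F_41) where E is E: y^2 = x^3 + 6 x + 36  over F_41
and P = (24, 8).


Compute successive multiples of P until we hit O:
  1P = (24, 8)
  2P = (32, 27)
  3P = (31, 1)
  4P = (28, 37)
  5P = (39, 37)
  6P = (18, 20)
  7P = (3, 32)
  8P = (22, 19)
  ... (continuing to 27P)
  27P = O

ord(P) = 27


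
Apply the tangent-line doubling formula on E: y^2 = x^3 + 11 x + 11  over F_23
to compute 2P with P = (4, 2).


Doubling: s = (3 x1^2 + a) / (2 y1)
s = (3*4^2 + 11) / (2*2) mod 23 = 9
x3 = s^2 - 2 x1 mod 23 = 9^2 - 2*4 = 4
y3 = s (x1 - x3) - y1 mod 23 = 9 * (4 - 4) - 2 = 21

2P = (4, 21)


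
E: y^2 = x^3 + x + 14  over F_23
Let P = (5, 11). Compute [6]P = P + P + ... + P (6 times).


k = 6 = 110_2 (binary, LSB first: 011)
Double-and-add from P = (5, 11):
  bit 0 = 0: acc unchanged = O
  bit 1 = 1: acc = O + (16, 20) = (16, 20)
  bit 2 = 1: acc = (16, 20) + (4, 6) = (5, 12)

6P = (5, 12)


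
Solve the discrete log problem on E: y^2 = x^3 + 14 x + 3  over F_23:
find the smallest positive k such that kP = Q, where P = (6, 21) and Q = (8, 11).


Enumerate multiples of P until we hit Q = (8, 11):
  1P = (6, 21)
  2P = (4, 10)
  3P = (3, 7)
  4P = (0, 7)
  5P = (2, 19)
  6P = (21, 6)
  7P = (20, 16)
  8P = (1, 15)
  9P = (11, 19)
  10P = (8, 12)
  11P = (12, 6)
  12P = (17, 18)
  13P = (13, 6)
  14P = (10, 4)
  15P = (15, 0)
  16P = (10, 19)
  17P = (13, 17)
  18P = (17, 5)
  19P = (12, 17)
  20P = (8, 11)
Match found at i = 20.

k = 20


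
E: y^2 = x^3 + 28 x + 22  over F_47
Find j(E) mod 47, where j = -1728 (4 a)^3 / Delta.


Delta = -16(4 a^3 + 27 b^2) mod 47 = 11
-1728 * (4 a)^3 = -1728 * (4*28)^3 mod 47 = 44
j = 44 * 11^(-1) mod 47 = 4

j = 4 (mod 47)


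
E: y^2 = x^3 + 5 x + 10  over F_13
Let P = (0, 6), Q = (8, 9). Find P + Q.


P != Q, so use the chord formula.
s = (y2 - y1) / (x2 - x1) = (3) / (8) mod 13 = 2
x3 = s^2 - x1 - x2 mod 13 = 2^2 - 0 - 8 = 9
y3 = s (x1 - x3) - y1 mod 13 = 2 * (0 - 9) - 6 = 2

P + Q = (9, 2)


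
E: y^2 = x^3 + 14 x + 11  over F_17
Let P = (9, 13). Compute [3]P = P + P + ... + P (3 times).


k = 3 = 11_2 (binary, LSB first: 11)
Double-and-add from P = (9, 13):
  bit 0 = 1: acc = O + (9, 13) = (9, 13)
  bit 1 = 1: acc = (9, 13) + (15, 14) = (2, 8)

3P = (2, 8)
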